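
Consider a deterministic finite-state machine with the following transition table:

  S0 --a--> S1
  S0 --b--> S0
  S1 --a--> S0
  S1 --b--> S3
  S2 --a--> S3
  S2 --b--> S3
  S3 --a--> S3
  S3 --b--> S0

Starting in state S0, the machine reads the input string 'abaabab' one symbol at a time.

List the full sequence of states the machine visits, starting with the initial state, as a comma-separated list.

Answer: S0, S1, S3, S3, S3, S0, S1, S3

Derivation:
Start: S0
  read 'a': S0 --a--> S1
  read 'b': S1 --b--> S3
  read 'a': S3 --a--> S3
  read 'a': S3 --a--> S3
  read 'b': S3 --b--> S0
  read 'a': S0 --a--> S1
  read 'b': S1 --b--> S3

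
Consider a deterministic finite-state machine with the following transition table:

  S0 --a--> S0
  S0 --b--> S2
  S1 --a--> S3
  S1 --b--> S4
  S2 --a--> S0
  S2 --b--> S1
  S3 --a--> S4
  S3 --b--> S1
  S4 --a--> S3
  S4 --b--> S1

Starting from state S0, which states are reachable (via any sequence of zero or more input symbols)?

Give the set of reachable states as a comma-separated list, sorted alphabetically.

BFS from S0:
  visit S0: S0--a-->S0 (seen), S0--b-->S2 (new)
  visit S2: S2--a-->S0 (seen), S2--b-->S1 (new)
  visit S1: S1--a-->S3 (new), S1--b-->S4 (new)
  visit S3: S3--a-->S4 (seen), S3--b-->S1 (seen)
  visit S4: S4--a-->S3 (seen), S4--b-->S1 (seen)

Answer: S0, S1, S2, S3, S4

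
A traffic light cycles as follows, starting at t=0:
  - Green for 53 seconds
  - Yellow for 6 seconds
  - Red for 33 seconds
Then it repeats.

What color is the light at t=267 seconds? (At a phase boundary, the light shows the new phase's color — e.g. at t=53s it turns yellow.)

Cycle length = 53 + 6 + 33 = 92s
t = 267, phase_t = 267 mod 92 = 83
83 >= 59 → RED

Answer: red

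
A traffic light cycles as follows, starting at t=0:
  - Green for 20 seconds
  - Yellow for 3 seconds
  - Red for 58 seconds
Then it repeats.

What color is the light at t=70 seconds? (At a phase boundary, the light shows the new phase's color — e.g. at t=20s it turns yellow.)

Cycle length = 20 + 3 + 58 = 81s
t = 70, phase_t = 70 mod 81 = 70
70 >= 23 → RED

Answer: red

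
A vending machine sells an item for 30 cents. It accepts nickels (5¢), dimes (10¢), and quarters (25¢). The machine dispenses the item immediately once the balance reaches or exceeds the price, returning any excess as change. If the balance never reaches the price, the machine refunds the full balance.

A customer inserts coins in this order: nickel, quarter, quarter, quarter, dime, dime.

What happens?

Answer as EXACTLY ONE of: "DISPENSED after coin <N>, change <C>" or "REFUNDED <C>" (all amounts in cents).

Answer: DISPENSED after coin 2, change 0

Derivation:
Price: 30¢
Coin 1 (nickel, 5¢): balance = 5¢
Coin 2 (quarter, 25¢): balance = 30¢
  → balance >= price → DISPENSE, change = 30 - 30 = 0¢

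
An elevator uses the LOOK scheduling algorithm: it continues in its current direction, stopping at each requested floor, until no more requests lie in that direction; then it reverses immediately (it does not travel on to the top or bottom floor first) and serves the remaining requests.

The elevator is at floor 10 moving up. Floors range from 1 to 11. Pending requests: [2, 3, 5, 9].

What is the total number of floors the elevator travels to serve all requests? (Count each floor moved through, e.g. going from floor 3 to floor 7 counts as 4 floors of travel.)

Answer: 8

Derivation:
Start at floor 10 moving up, LOOK stop order: [9, 5, 3, 2]
  10 → 9: |9-10| = 1, total = 1
  9 → 5: |5-9| = 4, total = 5
  5 → 3: |3-5| = 2, total = 7
  3 → 2: |2-3| = 1, total = 8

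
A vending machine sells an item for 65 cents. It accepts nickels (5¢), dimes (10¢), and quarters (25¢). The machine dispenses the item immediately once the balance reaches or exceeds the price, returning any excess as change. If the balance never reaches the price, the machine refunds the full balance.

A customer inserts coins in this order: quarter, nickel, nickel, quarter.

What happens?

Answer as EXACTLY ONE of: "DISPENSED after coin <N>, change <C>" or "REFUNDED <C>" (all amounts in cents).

Price: 65¢
Coin 1 (quarter, 25¢): balance = 25¢
Coin 2 (nickel, 5¢): balance = 30¢
Coin 3 (nickel, 5¢): balance = 35¢
Coin 4 (quarter, 25¢): balance = 60¢
All coins inserted, balance 60¢ < price 65¢ → REFUND 60¢

Answer: REFUNDED 60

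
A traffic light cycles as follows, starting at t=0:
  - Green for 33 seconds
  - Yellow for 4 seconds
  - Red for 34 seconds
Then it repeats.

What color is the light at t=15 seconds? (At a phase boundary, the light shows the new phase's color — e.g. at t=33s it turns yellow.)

Answer: green

Derivation:
Cycle length = 33 + 4 + 34 = 71s
t = 15, phase_t = 15 mod 71 = 15
15 < 33 (green end) → GREEN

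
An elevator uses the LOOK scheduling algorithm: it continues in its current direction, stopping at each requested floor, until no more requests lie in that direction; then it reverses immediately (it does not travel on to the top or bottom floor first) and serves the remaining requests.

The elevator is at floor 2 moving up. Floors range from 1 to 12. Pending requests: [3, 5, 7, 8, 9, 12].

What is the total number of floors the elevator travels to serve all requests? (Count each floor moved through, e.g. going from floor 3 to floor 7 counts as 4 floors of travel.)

Answer: 10

Derivation:
Start at floor 2 moving up, LOOK stop order: [3, 5, 7, 8, 9, 12]
  2 → 3: |3-2| = 1, total = 1
  3 → 5: |5-3| = 2, total = 3
  5 → 7: |7-5| = 2, total = 5
  7 → 8: |8-7| = 1, total = 6
  8 → 9: |9-8| = 1, total = 7
  9 → 12: |12-9| = 3, total = 10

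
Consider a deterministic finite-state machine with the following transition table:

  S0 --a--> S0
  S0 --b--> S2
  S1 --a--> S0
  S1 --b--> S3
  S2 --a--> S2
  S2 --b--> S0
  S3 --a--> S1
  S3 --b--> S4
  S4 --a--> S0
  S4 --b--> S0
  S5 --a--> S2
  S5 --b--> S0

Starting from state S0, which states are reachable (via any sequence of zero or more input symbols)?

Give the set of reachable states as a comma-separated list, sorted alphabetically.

BFS from S0:
  visit S0: S0--a-->S0 (seen), S0--b-->S2 (new)
  visit S2: S2--a-->S2 (seen), S2--b-->S0 (seen)

Answer: S0, S2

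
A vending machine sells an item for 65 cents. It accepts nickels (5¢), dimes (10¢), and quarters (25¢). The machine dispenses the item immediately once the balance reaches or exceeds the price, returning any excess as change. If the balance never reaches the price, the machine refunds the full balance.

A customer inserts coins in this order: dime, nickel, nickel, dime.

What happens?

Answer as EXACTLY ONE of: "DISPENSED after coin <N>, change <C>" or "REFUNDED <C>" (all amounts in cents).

Price: 65¢
Coin 1 (dime, 10¢): balance = 10¢
Coin 2 (nickel, 5¢): balance = 15¢
Coin 3 (nickel, 5¢): balance = 20¢
Coin 4 (dime, 10¢): balance = 30¢
All coins inserted, balance 30¢ < price 65¢ → REFUND 30¢

Answer: REFUNDED 30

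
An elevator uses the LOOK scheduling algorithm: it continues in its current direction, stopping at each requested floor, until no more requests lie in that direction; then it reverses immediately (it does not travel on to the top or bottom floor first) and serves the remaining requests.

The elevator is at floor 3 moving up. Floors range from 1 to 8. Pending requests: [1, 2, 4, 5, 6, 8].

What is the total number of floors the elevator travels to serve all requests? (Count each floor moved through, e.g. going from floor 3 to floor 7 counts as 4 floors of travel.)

Answer: 12

Derivation:
Start at floor 3 moving up, LOOK stop order: [4, 5, 6, 8, 2, 1]
  3 → 4: |4-3| = 1, total = 1
  4 → 5: |5-4| = 1, total = 2
  5 → 6: |6-5| = 1, total = 3
  6 → 8: |8-6| = 2, total = 5
  8 → 2: |2-8| = 6, total = 11
  2 → 1: |1-2| = 1, total = 12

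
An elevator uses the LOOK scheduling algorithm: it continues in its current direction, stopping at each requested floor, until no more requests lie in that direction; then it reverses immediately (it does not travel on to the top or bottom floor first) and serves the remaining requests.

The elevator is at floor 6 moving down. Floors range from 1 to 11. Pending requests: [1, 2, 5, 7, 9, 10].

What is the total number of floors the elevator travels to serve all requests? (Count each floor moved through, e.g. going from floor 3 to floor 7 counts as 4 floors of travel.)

Answer: 14

Derivation:
Start at floor 6 moving down, LOOK stop order: [5, 2, 1, 7, 9, 10]
  6 → 5: |5-6| = 1, total = 1
  5 → 2: |2-5| = 3, total = 4
  2 → 1: |1-2| = 1, total = 5
  1 → 7: |7-1| = 6, total = 11
  7 → 9: |9-7| = 2, total = 13
  9 → 10: |10-9| = 1, total = 14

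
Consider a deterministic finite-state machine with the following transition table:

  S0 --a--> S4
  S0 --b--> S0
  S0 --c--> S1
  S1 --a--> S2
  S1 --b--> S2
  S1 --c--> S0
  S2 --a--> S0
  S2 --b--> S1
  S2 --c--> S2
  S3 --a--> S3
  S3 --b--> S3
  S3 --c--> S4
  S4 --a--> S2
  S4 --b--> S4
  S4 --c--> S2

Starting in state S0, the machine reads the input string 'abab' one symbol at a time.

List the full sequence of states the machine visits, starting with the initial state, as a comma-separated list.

Answer: S0, S4, S4, S2, S1

Derivation:
Start: S0
  read 'a': S0 --a--> S4
  read 'b': S4 --b--> S4
  read 'a': S4 --a--> S2
  read 'b': S2 --b--> S1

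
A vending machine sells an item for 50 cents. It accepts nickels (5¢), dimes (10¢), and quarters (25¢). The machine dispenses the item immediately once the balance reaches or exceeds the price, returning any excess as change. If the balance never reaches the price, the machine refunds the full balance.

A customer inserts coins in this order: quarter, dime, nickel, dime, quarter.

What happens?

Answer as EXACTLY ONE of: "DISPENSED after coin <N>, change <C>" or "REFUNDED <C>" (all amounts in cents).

Price: 50¢
Coin 1 (quarter, 25¢): balance = 25¢
Coin 2 (dime, 10¢): balance = 35¢
Coin 3 (nickel, 5¢): balance = 40¢
Coin 4 (dime, 10¢): balance = 50¢
  → balance >= price → DISPENSE, change = 50 - 50 = 0¢

Answer: DISPENSED after coin 4, change 0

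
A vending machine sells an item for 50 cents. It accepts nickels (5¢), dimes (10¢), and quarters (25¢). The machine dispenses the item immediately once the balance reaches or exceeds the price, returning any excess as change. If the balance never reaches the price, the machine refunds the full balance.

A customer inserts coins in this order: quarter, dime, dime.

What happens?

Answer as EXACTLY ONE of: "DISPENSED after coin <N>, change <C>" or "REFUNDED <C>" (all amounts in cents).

Price: 50¢
Coin 1 (quarter, 25¢): balance = 25¢
Coin 2 (dime, 10¢): balance = 35¢
Coin 3 (dime, 10¢): balance = 45¢
All coins inserted, balance 45¢ < price 50¢ → REFUND 45¢

Answer: REFUNDED 45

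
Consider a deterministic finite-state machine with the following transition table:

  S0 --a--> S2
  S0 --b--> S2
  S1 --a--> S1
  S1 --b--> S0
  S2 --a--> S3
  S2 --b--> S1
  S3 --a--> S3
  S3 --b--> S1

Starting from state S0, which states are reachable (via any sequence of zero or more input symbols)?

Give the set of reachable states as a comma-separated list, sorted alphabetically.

BFS from S0:
  visit S0: S0--a-->S2 (new), S0--b-->S2 (seen)
  visit S2: S2--a-->S3 (new), S2--b-->S1 (new)
  visit S3: S3--a-->S3 (seen), S3--b-->S1 (seen)
  visit S1: S1--a-->S1 (seen), S1--b-->S0 (seen)

Answer: S0, S1, S2, S3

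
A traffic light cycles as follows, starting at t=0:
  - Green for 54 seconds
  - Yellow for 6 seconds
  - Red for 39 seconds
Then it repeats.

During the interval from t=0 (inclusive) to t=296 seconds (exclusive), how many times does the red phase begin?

Cycle = 54+6+39 = 99s
red phase starts at t = k*99 + 60 for k=0,1,2,...
Need k*99+60 < 296 → k < 2.384
k ∈ {0, ..., 2} → 3 starts

Answer: 3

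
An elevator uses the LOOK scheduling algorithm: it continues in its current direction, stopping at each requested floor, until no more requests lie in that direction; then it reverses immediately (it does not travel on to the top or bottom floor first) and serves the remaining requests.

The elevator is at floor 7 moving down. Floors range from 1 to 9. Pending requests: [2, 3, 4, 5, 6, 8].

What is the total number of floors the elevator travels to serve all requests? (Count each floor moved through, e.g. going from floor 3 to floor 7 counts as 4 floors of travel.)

Start at floor 7 moving down, LOOK stop order: [6, 5, 4, 3, 2, 8]
  7 → 6: |6-7| = 1, total = 1
  6 → 5: |5-6| = 1, total = 2
  5 → 4: |4-5| = 1, total = 3
  4 → 3: |3-4| = 1, total = 4
  3 → 2: |2-3| = 1, total = 5
  2 → 8: |8-2| = 6, total = 11

Answer: 11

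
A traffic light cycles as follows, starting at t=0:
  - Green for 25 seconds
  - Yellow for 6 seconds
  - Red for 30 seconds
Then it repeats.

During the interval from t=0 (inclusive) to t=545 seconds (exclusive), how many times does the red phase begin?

Answer: 9

Derivation:
Cycle = 25+6+30 = 61s
red phase starts at t = k*61 + 31 for k=0,1,2,...
Need k*61+31 < 545 → k < 8.426
k ∈ {0, ..., 8} → 9 starts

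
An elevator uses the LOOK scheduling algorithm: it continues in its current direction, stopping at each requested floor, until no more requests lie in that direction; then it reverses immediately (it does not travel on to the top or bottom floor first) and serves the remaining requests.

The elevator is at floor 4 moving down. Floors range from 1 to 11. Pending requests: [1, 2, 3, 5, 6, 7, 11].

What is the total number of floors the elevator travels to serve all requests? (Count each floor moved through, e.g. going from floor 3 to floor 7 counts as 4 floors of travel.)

Answer: 13

Derivation:
Start at floor 4 moving down, LOOK stop order: [3, 2, 1, 5, 6, 7, 11]
  4 → 3: |3-4| = 1, total = 1
  3 → 2: |2-3| = 1, total = 2
  2 → 1: |1-2| = 1, total = 3
  1 → 5: |5-1| = 4, total = 7
  5 → 6: |6-5| = 1, total = 8
  6 → 7: |7-6| = 1, total = 9
  7 → 11: |11-7| = 4, total = 13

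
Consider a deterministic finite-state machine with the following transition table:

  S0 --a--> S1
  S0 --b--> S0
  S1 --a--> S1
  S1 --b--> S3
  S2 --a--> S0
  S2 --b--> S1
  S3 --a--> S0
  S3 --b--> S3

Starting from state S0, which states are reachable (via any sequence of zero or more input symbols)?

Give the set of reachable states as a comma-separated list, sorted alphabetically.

Answer: S0, S1, S3

Derivation:
BFS from S0:
  visit S0: S0--a-->S1 (new), S0--b-->S0 (seen)
  visit S1: S1--a-->S1 (seen), S1--b-->S3 (new)
  visit S3: S3--a-->S0 (seen), S3--b-->S3 (seen)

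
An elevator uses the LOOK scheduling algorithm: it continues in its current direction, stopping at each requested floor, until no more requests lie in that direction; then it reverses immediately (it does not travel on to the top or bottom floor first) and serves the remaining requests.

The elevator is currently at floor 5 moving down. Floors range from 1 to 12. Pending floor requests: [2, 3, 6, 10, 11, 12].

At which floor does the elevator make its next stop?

Answer: 3

Derivation:
Current floor: 5, direction: down
Requests above: [6, 10, 11, 12]
Requests below: [2, 3]
Moving down and requests lie below → nearest below is max([2, 3]) = 3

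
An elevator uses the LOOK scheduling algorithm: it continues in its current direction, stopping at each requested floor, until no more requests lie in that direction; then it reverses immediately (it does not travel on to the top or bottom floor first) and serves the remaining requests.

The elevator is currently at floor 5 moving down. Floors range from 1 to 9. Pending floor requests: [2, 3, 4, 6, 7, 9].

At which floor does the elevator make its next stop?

Current floor: 5, direction: down
Requests above: [6, 7, 9]
Requests below: [2, 3, 4]
Moving down and requests lie below → nearest below is max([2, 3, 4]) = 4

Answer: 4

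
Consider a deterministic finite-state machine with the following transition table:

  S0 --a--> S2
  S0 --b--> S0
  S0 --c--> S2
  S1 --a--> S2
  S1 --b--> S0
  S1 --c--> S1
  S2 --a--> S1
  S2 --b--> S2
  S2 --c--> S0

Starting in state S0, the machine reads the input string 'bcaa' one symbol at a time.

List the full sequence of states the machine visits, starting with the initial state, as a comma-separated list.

Start: S0
  read 'b': S0 --b--> S0
  read 'c': S0 --c--> S2
  read 'a': S2 --a--> S1
  read 'a': S1 --a--> S2

Answer: S0, S0, S2, S1, S2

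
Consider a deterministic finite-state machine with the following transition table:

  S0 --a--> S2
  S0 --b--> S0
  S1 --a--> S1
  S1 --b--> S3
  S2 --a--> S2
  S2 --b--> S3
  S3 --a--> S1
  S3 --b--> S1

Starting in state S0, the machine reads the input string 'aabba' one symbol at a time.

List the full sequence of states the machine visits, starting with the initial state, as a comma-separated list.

Start: S0
  read 'a': S0 --a--> S2
  read 'a': S2 --a--> S2
  read 'b': S2 --b--> S3
  read 'b': S3 --b--> S1
  read 'a': S1 --a--> S1

Answer: S0, S2, S2, S3, S1, S1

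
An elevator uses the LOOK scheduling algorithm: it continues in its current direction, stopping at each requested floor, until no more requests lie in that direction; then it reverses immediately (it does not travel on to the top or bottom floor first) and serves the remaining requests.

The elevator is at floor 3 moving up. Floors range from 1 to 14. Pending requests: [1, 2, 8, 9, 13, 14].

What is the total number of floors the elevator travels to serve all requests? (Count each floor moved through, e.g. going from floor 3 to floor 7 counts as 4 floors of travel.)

Start at floor 3 moving up, LOOK stop order: [8, 9, 13, 14, 2, 1]
  3 → 8: |8-3| = 5, total = 5
  8 → 9: |9-8| = 1, total = 6
  9 → 13: |13-9| = 4, total = 10
  13 → 14: |14-13| = 1, total = 11
  14 → 2: |2-14| = 12, total = 23
  2 → 1: |1-2| = 1, total = 24

Answer: 24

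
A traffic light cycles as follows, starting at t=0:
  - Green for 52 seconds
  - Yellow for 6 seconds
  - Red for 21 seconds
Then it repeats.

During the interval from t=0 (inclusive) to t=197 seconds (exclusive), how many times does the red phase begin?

Cycle = 52+6+21 = 79s
red phase starts at t = k*79 + 58 for k=0,1,2,...
Need k*79+58 < 197 → k < 1.759
k ∈ {0, ..., 1} → 2 starts

Answer: 2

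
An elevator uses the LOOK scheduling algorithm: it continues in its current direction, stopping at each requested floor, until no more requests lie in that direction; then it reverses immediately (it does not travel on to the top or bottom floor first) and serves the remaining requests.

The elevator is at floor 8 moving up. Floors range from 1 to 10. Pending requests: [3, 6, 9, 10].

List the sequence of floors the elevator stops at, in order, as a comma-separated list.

Current: 8, moving UP
Serve above first (ascending): [9, 10]
Then reverse, serve below (descending): [6, 3]

Answer: 9, 10, 6, 3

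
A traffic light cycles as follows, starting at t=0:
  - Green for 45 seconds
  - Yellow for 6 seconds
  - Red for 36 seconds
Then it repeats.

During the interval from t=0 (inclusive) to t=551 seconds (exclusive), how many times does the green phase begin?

Cycle = 45+6+36 = 87s
green phase starts at t = k*87 + 0 for k=0,1,2,...
Need k*87+0 < 551 → k < 6.333
k ∈ {0, ..., 6} → 7 starts

Answer: 7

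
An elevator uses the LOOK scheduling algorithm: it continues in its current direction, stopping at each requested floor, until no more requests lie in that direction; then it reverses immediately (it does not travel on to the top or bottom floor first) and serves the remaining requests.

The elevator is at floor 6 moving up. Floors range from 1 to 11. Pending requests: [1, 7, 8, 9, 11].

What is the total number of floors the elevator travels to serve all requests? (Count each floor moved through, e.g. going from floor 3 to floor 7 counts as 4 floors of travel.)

Start at floor 6 moving up, LOOK stop order: [7, 8, 9, 11, 1]
  6 → 7: |7-6| = 1, total = 1
  7 → 8: |8-7| = 1, total = 2
  8 → 9: |9-8| = 1, total = 3
  9 → 11: |11-9| = 2, total = 5
  11 → 1: |1-11| = 10, total = 15

Answer: 15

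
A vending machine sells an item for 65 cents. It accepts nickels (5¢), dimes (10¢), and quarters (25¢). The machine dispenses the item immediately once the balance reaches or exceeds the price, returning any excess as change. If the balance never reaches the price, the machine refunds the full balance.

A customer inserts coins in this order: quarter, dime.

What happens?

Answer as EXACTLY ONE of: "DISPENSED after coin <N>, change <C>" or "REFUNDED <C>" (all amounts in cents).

Price: 65¢
Coin 1 (quarter, 25¢): balance = 25¢
Coin 2 (dime, 10¢): balance = 35¢
All coins inserted, balance 35¢ < price 65¢ → REFUND 35¢

Answer: REFUNDED 35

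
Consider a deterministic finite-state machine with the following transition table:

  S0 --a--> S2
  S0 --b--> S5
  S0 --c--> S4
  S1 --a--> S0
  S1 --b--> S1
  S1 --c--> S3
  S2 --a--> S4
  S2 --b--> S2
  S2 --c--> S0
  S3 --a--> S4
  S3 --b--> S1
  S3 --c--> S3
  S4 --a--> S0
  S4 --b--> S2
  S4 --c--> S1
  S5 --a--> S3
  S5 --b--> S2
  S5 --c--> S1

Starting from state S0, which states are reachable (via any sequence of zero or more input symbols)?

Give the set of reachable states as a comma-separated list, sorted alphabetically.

BFS from S0:
  visit S0: S0--a-->S2 (new), S0--b-->S5 (new), S0--c-->S4 (new)
  visit S2: S2--a-->S4 (seen), S2--b-->S2 (seen), S2--c-->S0 (seen)
  visit S5: S5--a-->S3 (new), S5--b-->S2 (seen), S5--c-->S1 (new)
  visit S4: S4--a-->S0 (seen), S4--b-->S2 (seen), S4--c-->S1 (seen)
  visit S3: S3--a-->S4 (seen), S3--b-->S1 (seen), S3--c-->S3 (seen)
  visit S1: S1--a-->S0 (seen), S1--b-->S1 (seen), S1--c-->S3 (seen)

Answer: S0, S1, S2, S3, S4, S5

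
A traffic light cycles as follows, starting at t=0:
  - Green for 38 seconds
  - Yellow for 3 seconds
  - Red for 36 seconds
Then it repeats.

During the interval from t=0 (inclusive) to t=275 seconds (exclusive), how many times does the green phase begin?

Cycle = 38+3+36 = 77s
green phase starts at t = k*77 + 0 for k=0,1,2,...
Need k*77+0 < 275 → k < 3.571
k ∈ {0, ..., 3} → 4 starts

Answer: 4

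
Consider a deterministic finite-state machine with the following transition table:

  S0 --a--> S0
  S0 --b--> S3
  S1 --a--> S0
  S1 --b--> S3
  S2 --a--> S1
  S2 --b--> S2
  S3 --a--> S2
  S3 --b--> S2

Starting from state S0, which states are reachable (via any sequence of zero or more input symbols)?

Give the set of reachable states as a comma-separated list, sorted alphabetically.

Answer: S0, S1, S2, S3

Derivation:
BFS from S0:
  visit S0: S0--a-->S0 (seen), S0--b-->S3 (new)
  visit S3: S3--a-->S2 (new), S3--b-->S2 (seen)
  visit S2: S2--a-->S1 (new), S2--b-->S2 (seen)
  visit S1: S1--a-->S0 (seen), S1--b-->S3 (seen)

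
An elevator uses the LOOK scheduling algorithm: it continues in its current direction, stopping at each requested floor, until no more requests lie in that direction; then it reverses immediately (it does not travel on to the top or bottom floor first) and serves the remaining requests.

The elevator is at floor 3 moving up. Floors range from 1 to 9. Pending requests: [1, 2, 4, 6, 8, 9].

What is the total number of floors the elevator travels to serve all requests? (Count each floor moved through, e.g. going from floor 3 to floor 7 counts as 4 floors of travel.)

Start at floor 3 moving up, LOOK stop order: [4, 6, 8, 9, 2, 1]
  3 → 4: |4-3| = 1, total = 1
  4 → 6: |6-4| = 2, total = 3
  6 → 8: |8-6| = 2, total = 5
  8 → 9: |9-8| = 1, total = 6
  9 → 2: |2-9| = 7, total = 13
  2 → 1: |1-2| = 1, total = 14

Answer: 14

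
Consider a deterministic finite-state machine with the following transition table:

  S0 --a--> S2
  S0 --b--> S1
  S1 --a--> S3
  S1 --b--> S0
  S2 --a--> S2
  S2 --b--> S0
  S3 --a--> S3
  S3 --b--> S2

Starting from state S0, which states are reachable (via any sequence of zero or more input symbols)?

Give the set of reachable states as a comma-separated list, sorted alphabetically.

BFS from S0:
  visit S0: S0--a-->S2 (new), S0--b-->S1 (new)
  visit S2: S2--a-->S2 (seen), S2--b-->S0 (seen)
  visit S1: S1--a-->S3 (new), S1--b-->S0 (seen)
  visit S3: S3--a-->S3 (seen), S3--b-->S2 (seen)

Answer: S0, S1, S2, S3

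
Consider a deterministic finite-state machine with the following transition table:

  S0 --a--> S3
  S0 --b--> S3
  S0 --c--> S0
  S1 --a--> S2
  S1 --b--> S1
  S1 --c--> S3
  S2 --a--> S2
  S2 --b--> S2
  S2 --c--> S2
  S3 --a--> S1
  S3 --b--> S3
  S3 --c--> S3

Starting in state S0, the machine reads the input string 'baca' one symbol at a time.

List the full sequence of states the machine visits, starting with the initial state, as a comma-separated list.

Answer: S0, S3, S1, S3, S1

Derivation:
Start: S0
  read 'b': S0 --b--> S3
  read 'a': S3 --a--> S1
  read 'c': S1 --c--> S3
  read 'a': S3 --a--> S1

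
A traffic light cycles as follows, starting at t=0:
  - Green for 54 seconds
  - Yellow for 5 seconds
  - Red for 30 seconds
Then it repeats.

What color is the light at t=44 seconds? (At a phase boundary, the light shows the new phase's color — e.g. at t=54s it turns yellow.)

Answer: green

Derivation:
Cycle length = 54 + 5 + 30 = 89s
t = 44, phase_t = 44 mod 89 = 44
44 < 54 (green end) → GREEN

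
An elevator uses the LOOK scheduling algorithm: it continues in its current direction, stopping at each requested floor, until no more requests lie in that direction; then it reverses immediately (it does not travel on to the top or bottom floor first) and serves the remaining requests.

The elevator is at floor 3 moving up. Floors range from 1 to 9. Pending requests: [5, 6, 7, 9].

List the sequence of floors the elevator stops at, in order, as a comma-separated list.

Answer: 5, 6, 7, 9

Derivation:
Current: 3, moving UP
Serve above first (ascending): [5, 6, 7, 9]
Then reverse, serve below (descending): []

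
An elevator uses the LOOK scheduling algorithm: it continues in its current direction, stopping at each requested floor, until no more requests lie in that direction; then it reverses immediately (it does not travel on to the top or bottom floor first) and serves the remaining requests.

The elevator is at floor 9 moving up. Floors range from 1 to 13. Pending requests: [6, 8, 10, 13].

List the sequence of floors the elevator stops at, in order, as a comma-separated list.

Current: 9, moving UP
Serve above first (ascending): [10, 13]
Then reverse, serve below (descending): [8, 6]

Answer: 10, 13, 8, 6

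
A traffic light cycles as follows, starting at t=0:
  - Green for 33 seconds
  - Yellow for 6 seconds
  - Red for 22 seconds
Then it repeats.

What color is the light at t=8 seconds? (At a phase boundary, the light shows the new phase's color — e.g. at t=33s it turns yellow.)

Cycle length = 33 + 6 + 22 = 61s
t = 8, phase_t = 8 mod 61 = 8
8 < 33 (green end) → GREEN

Answer: green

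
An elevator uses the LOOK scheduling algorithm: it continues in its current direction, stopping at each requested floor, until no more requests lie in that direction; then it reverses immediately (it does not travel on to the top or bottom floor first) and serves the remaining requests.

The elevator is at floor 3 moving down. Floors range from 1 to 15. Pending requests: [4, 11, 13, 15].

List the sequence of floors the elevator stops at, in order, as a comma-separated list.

Current: 3, moving DOWN
Serve below first (descending): []
Then reverse, serve above (ascending): [4, 11, 13, 15]

Answer: 4, 11, 13, 15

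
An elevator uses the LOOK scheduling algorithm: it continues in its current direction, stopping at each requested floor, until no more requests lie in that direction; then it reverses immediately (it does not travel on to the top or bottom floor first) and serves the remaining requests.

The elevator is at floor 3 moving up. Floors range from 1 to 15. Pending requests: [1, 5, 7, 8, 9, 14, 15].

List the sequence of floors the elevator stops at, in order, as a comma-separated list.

Current: 3, moving UP
Serve above first (ascending): [5, 7, 8, 9, 14, 15]
Then reverse, serve below (descending): [1]

Answer: 5, 7, 8, 9, 14, 15, 1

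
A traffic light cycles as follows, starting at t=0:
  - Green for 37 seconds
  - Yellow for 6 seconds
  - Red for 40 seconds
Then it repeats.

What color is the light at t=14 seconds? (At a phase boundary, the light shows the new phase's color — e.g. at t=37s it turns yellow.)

Cycle length = 37 + 6 + 40 = 83s
t = 14, phase_t = 14 mod 83 = 14
14 < 37 (green end) → GREEN

Answer: green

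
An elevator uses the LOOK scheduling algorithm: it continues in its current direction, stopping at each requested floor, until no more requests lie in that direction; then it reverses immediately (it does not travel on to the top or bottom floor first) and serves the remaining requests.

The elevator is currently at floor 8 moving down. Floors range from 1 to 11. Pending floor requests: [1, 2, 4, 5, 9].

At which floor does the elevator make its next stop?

Current floor: 8, direction: down
Requests above: [9]
Requests below: [1, 2, 4, 5]
Moving down and requests lie below → nearest below is max([1, 2, 4, 5]) = 5

Answer: 5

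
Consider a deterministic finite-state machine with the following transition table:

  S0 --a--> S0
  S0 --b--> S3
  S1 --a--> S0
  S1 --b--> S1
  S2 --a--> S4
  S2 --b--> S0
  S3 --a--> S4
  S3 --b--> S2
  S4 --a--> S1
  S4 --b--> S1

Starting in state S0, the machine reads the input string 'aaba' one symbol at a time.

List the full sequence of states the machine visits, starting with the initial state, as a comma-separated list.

Start: S0
  read 'a': S0 --a--> S0
  read 'a': S0 --a--> S0
  read 'b': S0 --b--> S3
  read 'a': S3 --a--> S4

Answer: S0, S0, S0, S3, S4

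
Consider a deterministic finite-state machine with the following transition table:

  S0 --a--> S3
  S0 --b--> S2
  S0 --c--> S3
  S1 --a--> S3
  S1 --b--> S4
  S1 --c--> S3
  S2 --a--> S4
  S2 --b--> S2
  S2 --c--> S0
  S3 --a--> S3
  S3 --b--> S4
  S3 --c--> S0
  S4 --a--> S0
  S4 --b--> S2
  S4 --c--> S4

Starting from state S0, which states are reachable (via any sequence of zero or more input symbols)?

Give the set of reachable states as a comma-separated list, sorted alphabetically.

Answer: S0, S2, S3, S4

Derivation:
BFS from S0:
  visit S0: S0--a-->S3 (new), S0--b-->S2 (new), S0--c-->S3 (seen)
  visit S3: S3--a-->S3 (seen), S3--b-->S4 (new), S3--c-->S0 (seen)
  visit S2: S2--a-->S4 (seen), S2--b-->S2 (seen), S2--c-->S0 (seen)
  visit S4: S4--a-->S0 (seen), S4--b-->S2 (seen), S4--c-->S4 (seen)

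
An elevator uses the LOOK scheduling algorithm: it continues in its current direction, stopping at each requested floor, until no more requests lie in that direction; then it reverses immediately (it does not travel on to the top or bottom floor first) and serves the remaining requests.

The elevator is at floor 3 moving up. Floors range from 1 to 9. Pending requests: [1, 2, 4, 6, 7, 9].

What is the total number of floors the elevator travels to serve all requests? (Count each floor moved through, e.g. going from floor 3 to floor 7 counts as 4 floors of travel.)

Answer: 14

Derivation:
Start at floor 3 moving up, LOOK stop order: [4, 6, 7, 9, 2, 1]
  3 → 4: |4-3| = 1, total = 1
  4 → 6: |6-4| = 2, total = 3
  6 → 7: |7-6| = 1, total = 4
  7 → 9: |9-7| = 2, total = 6
  9 → 2: |2-9| = 7, total = 13
  2 → 1: |1-2| = 1, total = 14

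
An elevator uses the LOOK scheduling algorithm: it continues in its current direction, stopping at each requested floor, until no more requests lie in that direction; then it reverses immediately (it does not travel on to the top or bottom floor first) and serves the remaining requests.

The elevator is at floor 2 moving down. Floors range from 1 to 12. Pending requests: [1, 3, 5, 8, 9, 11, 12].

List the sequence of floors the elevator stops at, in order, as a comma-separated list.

Current: 2, moving DOWN
Serve below first (descending): [1]
Then reverse, serve above (ascending): [3, 5, 8, 9, 11, 12]

Answer: 1, 3, 5, 8, 9, 11, 12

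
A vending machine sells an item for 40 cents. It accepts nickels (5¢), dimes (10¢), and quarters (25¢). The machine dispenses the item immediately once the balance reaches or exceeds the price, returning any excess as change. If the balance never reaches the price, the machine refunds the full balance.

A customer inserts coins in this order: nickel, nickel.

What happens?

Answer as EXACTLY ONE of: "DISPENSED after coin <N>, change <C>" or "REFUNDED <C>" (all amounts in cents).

Answer: REFUNDED 10

Derivation:
Price: 40¢
Coin 1 (nickel, 5¢): balance = 5¢
Coin 2 (nickel, 5¢): balance = 10¢
All coins inserted, balance 10¢ < price 40¢ → REFUND 10¢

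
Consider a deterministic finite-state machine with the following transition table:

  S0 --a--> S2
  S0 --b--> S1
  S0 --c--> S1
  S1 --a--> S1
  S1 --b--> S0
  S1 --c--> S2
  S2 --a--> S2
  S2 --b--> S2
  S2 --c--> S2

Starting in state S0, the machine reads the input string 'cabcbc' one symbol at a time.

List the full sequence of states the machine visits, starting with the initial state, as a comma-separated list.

Start: S0
  read 'c': S0 --c--> S1
  read 'a': S1 --a--> S1
  read 'b': S1 --b--> S0
  read 'c': S0 --c--> S1
  read 'b': S1 --b--> S0
  read 'c': S0 --c--> S1

Answer: S0, S1, S1, S0, S1, S0, S1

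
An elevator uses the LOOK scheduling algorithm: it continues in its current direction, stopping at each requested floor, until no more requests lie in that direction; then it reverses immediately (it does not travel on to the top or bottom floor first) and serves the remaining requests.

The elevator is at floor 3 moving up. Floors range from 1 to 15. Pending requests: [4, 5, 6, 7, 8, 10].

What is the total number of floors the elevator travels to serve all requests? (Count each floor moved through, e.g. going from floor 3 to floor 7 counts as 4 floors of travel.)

Start at floor 3 moving up, LOOK stop order: [4, 5, 6, 7, 8, 10]
  3 → 4: |4-3| = 1, total = 1
  4 → 5: |5-4| = 1, total = 2
  5 → 6: |6-5| = 1, total = 3
  6 → 7: |7-6| = 1, total = 4
  7 → 8: |8-7| = 1, total = 5
  8 → 10: |10-8| = 2, total = 7

Answer: 7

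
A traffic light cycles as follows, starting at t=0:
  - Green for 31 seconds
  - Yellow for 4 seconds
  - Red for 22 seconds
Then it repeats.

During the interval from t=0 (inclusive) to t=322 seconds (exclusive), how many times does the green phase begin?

Cycle = 31+4+22 = 57s
green phase starts at t = k*57 + 0 for k=0,1,2,...
Need k*57+0 < 322 → k < 5.649
k ∈ {0, ..., 5} → 6 starts

Answer: 6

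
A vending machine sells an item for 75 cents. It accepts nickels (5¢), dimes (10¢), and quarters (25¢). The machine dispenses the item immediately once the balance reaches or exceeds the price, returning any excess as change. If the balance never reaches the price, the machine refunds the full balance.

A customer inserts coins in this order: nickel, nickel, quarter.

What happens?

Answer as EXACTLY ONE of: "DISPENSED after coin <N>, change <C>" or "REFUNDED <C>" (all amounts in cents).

Price: 75¢
Coin 1 (nickel, 5¢): balance = 5¢
Coin 2 (nickel, 5¢): balance = 10¢
Coin 3 (quarter, 25¢): balance = 35¢
All coins inserted, balance 35¢ < price 75¢ → REFUND 35¢

Answer: REFUNDED 35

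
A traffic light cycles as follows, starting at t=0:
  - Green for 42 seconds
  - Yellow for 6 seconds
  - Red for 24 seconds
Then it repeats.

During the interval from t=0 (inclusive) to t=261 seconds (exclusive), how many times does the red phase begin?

Answer: 3

Derivation:
Cycle = 42+6+24 = 72s
red phase starts at t = k*72 + 48 for k=0,1,2,...
Need k*72+48 < 261 → k < 2.958
k ∈ {0, ..., 2} → 3 starts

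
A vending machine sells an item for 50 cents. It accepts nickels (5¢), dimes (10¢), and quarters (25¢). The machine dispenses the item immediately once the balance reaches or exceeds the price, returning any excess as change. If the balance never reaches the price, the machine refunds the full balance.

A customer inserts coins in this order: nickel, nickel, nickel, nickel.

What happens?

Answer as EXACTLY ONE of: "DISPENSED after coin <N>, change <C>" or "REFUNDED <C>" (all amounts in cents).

Price: 50¢
Coin 1 (nickel, 5¢): balance = 5¢
Coin 2 (nickel, 5¢): balance = 10¢
Coin 3 (nickel, 5¢): balance = 15¢
Coin 4 (nickel, 5¢): balance = 20¢
All coins inserted, balance 20¢ < price 50¢ → REFUND 20¢

Answer: REFUNDED 20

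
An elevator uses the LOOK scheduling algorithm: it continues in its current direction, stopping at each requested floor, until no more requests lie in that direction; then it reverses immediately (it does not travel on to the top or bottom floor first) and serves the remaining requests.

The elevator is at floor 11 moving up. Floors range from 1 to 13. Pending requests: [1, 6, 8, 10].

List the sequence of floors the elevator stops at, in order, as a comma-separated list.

Current: 11, moving UP
Serve above first (ascending): []
Then reverse, serve below (descending): [10, 8, 6, 1]

Answer: 10, 8, 6, 1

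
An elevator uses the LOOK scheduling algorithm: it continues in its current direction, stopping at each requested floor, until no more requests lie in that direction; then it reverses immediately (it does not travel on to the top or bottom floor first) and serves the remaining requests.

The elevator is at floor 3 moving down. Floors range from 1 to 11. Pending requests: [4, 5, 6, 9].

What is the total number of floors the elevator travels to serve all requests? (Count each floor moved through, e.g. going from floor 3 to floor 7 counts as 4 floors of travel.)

Start at floor 3 moving down, LOOK stop order: [4, 5, 6, 9]
  3 → 4: |4-3| = 1, total = 1
  4 → 5: |5-4| = 1, total = 2
  5 → 6: |6-5| = 1, total = 3
  6 → 9: |9-6| = 3, total = 6

Answer: 6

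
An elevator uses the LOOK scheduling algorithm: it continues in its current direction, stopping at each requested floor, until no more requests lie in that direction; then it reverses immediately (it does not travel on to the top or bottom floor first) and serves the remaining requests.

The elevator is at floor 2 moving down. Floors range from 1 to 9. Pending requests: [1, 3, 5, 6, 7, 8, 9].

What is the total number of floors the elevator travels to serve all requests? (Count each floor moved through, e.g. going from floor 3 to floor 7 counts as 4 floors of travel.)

Answer: 9

Derivation:
Start at floor 2 moving down, LOOK stop order: [1, 3, 5, 6, 7, 8, 9]
  2 → 1: |1-2| = 1, total = 1
  1 → 3: |3-1| = 2, total = 3
  3 → 5: |5-3| = 2, total = 5
  5 → 6: |6-5| = 1, total = 6
  6 → 7: |7-6| = 1, total = 7
  7 → 8: |8-7| = 1, total = 8
  8 → 9: |9-8| = 1, total = 9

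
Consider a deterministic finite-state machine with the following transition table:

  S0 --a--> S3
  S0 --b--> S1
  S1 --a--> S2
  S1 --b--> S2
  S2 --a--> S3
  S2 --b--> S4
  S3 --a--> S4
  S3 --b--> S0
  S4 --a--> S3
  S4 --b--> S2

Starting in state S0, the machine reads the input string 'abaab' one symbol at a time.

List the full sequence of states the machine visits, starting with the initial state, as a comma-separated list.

Answer: S0, S3, S0, S3, S4, S2

Derivation:
Start: S0
  read 'a': S0 --a--> S3
  read 'b': S3 --b--> S0
  read 'a': S0 --a--> S3
  read 'a': S3 --a--> S4
  read 'b': S4 --b--> S2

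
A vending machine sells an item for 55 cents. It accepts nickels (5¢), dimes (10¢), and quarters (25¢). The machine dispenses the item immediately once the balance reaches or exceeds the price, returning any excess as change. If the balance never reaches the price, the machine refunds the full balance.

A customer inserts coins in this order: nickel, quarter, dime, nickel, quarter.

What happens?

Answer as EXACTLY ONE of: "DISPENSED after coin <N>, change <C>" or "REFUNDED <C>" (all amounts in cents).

Answer: DISPENSED after coin 5, change 15

Derivation:
Price: 55¢
Coin 1 (nickel, 5¢): balance = 5¢
Coin 2 (quarter, 25¢): balance = 30¢
Coin 3 (dime, 10¢): balance = 40¢
Coin 4 (nickel, 5¢): balance = 45¢
Coin 5 (quarter, 25¢): balance = 70¢
  → balance >= price → DISPENSE, change = 70 - 55 = 15¢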